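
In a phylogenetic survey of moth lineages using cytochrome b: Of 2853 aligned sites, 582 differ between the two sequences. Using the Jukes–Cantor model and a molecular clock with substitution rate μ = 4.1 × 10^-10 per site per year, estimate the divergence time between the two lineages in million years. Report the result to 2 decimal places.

290.35

p = 582/2853 ≈ 0.203996.
d = −(3/4) ln(1 − 4p/3) = −0.75 ln(1 − 0.271995) = −0.75 ln(0.728005)
  = −0.75 × (-0.317447) = 0.238085 substitutions/site.
Under a molecular clock d = 2μt, so t = d/(2μ) = 0.238085 / (2 × 4.1 × 10^-10) = 290.35 million years.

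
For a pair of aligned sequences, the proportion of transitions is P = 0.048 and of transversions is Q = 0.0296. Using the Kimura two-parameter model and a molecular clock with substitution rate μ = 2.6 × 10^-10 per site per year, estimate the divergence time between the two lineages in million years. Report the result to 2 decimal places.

158.39

Under the Kimura two-parameter model, d = −½ ln(1 − 2P − Q) − ¼ ln(1 − 2Q).
1 − 2P − Q = 0.8744, giving −½ ln(0.8744) = 0.067109.
1 − 2Q = 0.9408, giving −¼ ln(0.9408) = 0.015256.
d = 0.067109 + 0.015256 = 0.082365.
Under a molecular clock d = 2μt, so t = d/(2μ) = 0.082365 / (2 × 2.6 × 10^-10) = 158.39 million years.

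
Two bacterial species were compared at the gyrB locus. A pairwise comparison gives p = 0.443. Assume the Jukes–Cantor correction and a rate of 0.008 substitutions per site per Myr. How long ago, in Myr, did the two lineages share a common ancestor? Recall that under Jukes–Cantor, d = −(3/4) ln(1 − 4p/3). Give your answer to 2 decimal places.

41.87

d = −(3/4) ln(1 − 4p/3) = −0.75 ln(1 − 0.590667) = −0.75 ln(0.409333)
  = −0.75 × (-0.893226) = 0.669920 substitutions/site.
Under a molecular clock d = 2μt, so t = d/(2μ) = 0.669920 / (2 × 0.008) = 41.87 Myr.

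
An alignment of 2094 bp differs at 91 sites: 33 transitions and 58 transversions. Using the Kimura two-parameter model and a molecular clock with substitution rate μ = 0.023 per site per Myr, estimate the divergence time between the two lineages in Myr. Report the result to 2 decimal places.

0.97

P = 33/2094 ≈ 0.015759 and Q = 58/2094 ≈ 0.027698.
Under the Kimura two-parameter model, d = −½ ln(1 − 2P − Q) − ¼ ln(1 − 2Q).
1 − 2P − Q = 0.940784, giving −½ ln(0.940784) = 0.030521.
1 − 2Q = 0.944604, giving −¼ ln(0.944604) = 0.014247.
d = 0.030521 + 0.014247 = 0.044768.
Under a molecular clock d = 2μt, so t = d/(2μ) = 0.044768 / (2 × 0.023) = 0.97 Myr.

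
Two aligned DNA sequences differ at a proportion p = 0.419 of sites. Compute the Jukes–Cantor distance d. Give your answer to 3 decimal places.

0.613

d = −(3/4) ln(1 − 4p/3) = −0.75 ln(1 − 0.558667) = −0.75 ln(0.441333)
  = −0.75 × (-0.817956) = 0.613467 substitutions/site.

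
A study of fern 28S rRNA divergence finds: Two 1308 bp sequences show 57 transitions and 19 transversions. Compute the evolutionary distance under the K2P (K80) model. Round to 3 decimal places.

P = 57/1308 ≈ 0.043578 and Q = 19/1308 ≈ 0.014526.
Under the Kimura two-parameter model, d = −½ ln(1 − 2P − Q) − ¼ ln(1 − 2Q).
1 − 2P − Q = 0.898318, giving −½ ln(0.898318) = 0.053616.
1 − 2Q = 0.970948, giving −¼ ln(0.970948) = 0.007371.
d = 0.053616 + 0.007371 = 0.060987.

0.061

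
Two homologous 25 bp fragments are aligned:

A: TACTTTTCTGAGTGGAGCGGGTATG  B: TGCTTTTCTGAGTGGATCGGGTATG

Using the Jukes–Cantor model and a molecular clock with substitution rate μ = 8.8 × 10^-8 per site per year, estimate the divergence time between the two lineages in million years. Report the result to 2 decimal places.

0.48

The sequences differ at 2 of 25 sites (2, 17), so p = 2/25 = 0.08.
d = −(3/4) ln(1 − 4p/3) = −0.75 ln(1 − 0.106667) = −0.75 ln(0.893333)
  = −0.75 × (-0.112796) = 0.084597 substitutions/site.
Under a molecular clock d = 2μt, so t = d/(2μ) = 0.084597 / (2 × 8.8 × 10^-8) = 0.48 million years.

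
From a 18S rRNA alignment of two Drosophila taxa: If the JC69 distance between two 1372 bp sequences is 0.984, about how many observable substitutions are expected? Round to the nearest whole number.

752

Invert JC69: p = (3/4)(1 − e^(−4d/3)) = 0.75 × (1 − e^(-1.312)) = 0.75 × (1 − 0.269281) = 0.548039.
Expected differing sites = pL ≈ 0.548039 × 1372 = 751.909508 ≈ 752.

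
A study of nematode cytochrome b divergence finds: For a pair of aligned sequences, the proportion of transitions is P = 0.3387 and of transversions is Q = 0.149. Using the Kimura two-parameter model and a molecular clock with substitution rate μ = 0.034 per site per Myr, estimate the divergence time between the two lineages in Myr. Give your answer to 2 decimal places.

14.18

Under the Kimura two-parameter model, d = −½ ln(1 − 2P − Q) − ¼ ln(1 − 2Q).
1 − 2P − Q = 0.1736, giving −½ ln(0.1736) = 0.875501.
1 − 2Q = 0.702, giving −¼ ln(0.702) = 0.088455.
d = 0.875501 + 0.088455 = 0.963956.
Under a molecular clock d = 2μt, so t = d/(2μ) = 0.963956 / (2 × 0.034) = 14.18 Myr.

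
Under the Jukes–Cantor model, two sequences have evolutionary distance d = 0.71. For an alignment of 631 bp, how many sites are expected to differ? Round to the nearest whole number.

290

Invert JC69: p = (3/4)(1 − e^(−4d/3)) = 0.75 × (1 − e^(-0.946667)) = 0.75 × (1 − 0.388032) = 0.458976.
Expected differing sites = pL ≈ 0.458976 × 631 = 289.613856 ≈ 290.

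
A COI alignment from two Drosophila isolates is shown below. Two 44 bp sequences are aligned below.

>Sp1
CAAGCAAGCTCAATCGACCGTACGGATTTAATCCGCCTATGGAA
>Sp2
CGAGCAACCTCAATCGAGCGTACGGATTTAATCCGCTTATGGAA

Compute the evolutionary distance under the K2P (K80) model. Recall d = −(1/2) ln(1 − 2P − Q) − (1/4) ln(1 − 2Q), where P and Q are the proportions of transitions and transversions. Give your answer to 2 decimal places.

0.10

Of 44 sites, 2 differences are transitions and 2 are transversions, so P = 2/44 ≈ 0.045455 and Q = 2/44 ≈ 0.045455.
Under the Kimura two-parameter model, d = −½ ln(1 − 2P − Q) − ¼ ln(1 − 2Q).
1 − 2P − Q = 0.863635, giving −½ ln(0.863635) = 0.073303.
1 − 2Q = 0.90909, giving −¼ ln(0.90909) = 0.023828.
d = 0.073303 + 0.023828 = 0.097131.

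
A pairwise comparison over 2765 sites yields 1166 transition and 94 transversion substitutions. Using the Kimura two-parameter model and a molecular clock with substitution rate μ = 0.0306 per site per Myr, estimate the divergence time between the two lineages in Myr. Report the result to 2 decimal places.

17.43

P = 1166/2765 ≈ 0.4217 and Q = 94/2765 ≈ 0.033996.
Under the Kimura two-parameter model, d = −½ ln(1 − 2P − Q) − ¼ ln(1 − 2Q).
1 − 2P − Q = 0.122604, giving −½ ln(0.122604) = 1.049398.
1 − 2Q = 0.932008, giving −¼ ln(0.932008) = 0.017603.
d = 1.049398 + 0.017603 = 1.067001.
Under a molecular clock d = 2μt, so t = d/(2μ) = 1.067001 / (2 × 0.0306) = 17.43 Myr.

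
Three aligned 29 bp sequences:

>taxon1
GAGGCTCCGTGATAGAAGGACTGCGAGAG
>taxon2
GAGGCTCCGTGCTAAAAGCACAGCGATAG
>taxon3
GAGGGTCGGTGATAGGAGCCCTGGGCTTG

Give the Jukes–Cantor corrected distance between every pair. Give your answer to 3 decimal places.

d(taxon1,taxon2) = 0.196, d(taxon1,taxon3) = 0.401, d(taxon2,taxon3) = 0.462

taxon1–taxon2: 5/29 sites differ → p ≈ 0.172414, d = −0.75 ln(1 − 0.229885) = 0.195912 ≈ 0.196.
taxon1–taxon3: 9/29 sites differ → p ≈ 0.310345, d = −0.75 ln(1 − 0.413793) = 0.400562 ≈ 0.401.
taxon2–taxon3: 10/29 sites differ → p ≈ 0.344828, d = −0.75 ln(1 − 0.459771) = 0.461822 ≈ 0.462.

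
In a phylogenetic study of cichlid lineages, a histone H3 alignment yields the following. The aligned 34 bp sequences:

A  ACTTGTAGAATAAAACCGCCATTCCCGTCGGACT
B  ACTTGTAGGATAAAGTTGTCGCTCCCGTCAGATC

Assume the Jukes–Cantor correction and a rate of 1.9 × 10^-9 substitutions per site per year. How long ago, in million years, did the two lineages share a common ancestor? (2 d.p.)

The sequences differ at 10 of 34 sites (9, 15, 16, 17, 19, 21, 22, 30, 33, 34), so p = 10/34 ≈ 0.294118.
d = −(3/4) ln(1 − 4p/3) = −0.75 ln(1 − 0.392157) = −0.75 ln(0.607843)
  = −0.75 × (-0.497839) = 0.373379 substitutions/site.
Under a molecular clock d = 2μt, so t = d/(2μ) = 0.373379 / (2 × 1.9 × 10^-9) = 98.26 million years.

98.26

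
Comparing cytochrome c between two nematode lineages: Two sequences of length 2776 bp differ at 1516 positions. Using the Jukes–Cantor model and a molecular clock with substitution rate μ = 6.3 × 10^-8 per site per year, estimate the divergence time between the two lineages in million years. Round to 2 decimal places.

p = 1516/2776 ≈ 0.54611.
d = −(3/4) ln(1 − 4p/3) = −0.75 ln(1 − 0.728147) = −0.75 ln(0.271853)
  = −0.75 × (-1.302494) = 0.976871 substitutions/site.
Under a molecular clock d = 2μt, so t = d/(2μ) = 0.976871 / (2 × 6.3 × 10^-8) = 7.75 million years.

7.75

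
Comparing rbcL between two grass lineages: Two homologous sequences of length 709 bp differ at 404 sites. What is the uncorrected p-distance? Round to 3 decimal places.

p = 404/709 = 0.569816… ≈ 0.570 (to 3 d.p.).

0.570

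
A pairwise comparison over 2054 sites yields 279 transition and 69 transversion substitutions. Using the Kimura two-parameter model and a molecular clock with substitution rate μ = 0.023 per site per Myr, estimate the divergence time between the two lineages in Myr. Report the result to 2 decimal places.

4.34

P = 279/2054 ≈ 0.135833 and Q = 69/2054 ≈ 0.033593.
Under the Kimura two-parameter model, d = −½ ln(1 − 2P − Q) − ¼ ln(1 − 2Q).
1 − 2P − Q = 0.694741, giving −½ ln(0.694741) = 0.182108.
1 − 2Q = 0.932814, giving −¼ ln(0.932814) = 0.017387.
d = 0.182108 + 0.017387 = 0.199495.
Under a molecular clock d = 2μt, so t = d/(2μ) = 0.199495 / (2 × 0.023) = 4.34 Myr.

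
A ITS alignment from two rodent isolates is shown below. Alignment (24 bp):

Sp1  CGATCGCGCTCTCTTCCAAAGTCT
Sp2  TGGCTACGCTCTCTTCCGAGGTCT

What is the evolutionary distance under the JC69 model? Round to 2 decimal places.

0.37

The sequences differ at 7 of 24 sites (1, 3, 4, 5, 6, 18, 20), so p = 7/24 ≈ 0.291667.
d = −(3/4) ln(1 − 4p/3) = −0.75 ln(1 − 0.388889) = −0.75 ln(0.611111)
  = −0.75 × (-0.492477) = 0.369358 substitutions/site.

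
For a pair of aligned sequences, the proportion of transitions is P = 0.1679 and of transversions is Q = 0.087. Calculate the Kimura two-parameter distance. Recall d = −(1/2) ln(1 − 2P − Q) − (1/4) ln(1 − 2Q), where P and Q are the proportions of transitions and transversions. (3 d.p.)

Under the Kimura two-parameter model, d = −½ ln(1 − 2P − Q) − ¼ ln(1 − 2Q).
1 − 2P − Q = 0.5772, giving −½ ln(0.5772) = 0.274783.
1 − 2Q = 0.826, giving −¼ ln(0.826) = 0.047790.
d = 0.274783 + 0.047790 = 0.322573.

0.323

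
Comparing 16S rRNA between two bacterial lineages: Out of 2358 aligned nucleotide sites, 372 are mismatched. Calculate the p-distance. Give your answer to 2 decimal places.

0.16

p = 372/2358 = 0.157760… ≈ 0.16 (to 2 d.p.).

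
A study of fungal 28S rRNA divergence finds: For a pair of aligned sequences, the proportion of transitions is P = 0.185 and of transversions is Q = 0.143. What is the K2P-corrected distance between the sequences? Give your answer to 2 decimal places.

0.44

Under the Kimura two-parameter model, d = −½ ln(1 − 2P − Q) − ¼ ln(1 − 2Q).
1 − 2P − Q = 0.487, giving −½ ln(0.487) = 0.359746.
1 − 2Q = 0.714, giving −¼ ln(0.714) = 0.084218.
d = 0.359746 + 0.084218 = 0.443964.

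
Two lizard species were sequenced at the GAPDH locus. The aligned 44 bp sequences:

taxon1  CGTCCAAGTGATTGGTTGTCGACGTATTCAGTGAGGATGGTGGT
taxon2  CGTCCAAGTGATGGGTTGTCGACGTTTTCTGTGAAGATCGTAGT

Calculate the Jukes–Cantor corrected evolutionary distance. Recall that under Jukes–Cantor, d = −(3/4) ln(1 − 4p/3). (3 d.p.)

The sequences differ at 6 of 44 sites (13, 26, 30, 35, 39, 42), so p = 6/44 ≈ 0.136364.
d = −(3/4) ln(1 − 4p/3) = −0.75 ln(1 − 0.181819) = −0.75 ln(0.818181)
  = −0.75 × (-0.200672) = 0.150504 substitutions/site.

0.151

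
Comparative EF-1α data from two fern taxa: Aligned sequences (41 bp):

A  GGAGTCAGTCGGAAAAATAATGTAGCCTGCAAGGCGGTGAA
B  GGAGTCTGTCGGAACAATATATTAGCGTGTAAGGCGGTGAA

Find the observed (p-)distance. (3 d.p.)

The sequences differ at 7 of 41 positions (sites 7, 15, 20, 21, 22, 27, 30).
p = 7/41 = 0.170731… ≈ 0.171 (to 3 d.p.).

0.171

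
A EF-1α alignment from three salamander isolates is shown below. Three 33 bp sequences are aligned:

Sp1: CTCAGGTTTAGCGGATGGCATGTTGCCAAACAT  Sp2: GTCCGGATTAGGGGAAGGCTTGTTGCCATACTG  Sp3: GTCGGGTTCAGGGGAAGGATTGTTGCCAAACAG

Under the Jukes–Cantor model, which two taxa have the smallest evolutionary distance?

Sp1–Sp2: 9/33 differ, p = 0.273, d = 0.339.
Sp1–Sp3: 8/33 differ, p = 0.242, d = 0.293.
Sp2–Sp3: 6/33 differ, p = 0.182, d = 0.208.
The smallest distance is between Sp2 and Sp3.

Sp2 and Sp3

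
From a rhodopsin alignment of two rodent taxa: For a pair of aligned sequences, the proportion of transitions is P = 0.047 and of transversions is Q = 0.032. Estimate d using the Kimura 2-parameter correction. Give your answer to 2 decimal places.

0.08

Under the Kimura two-parameter model, d = −½ ln(1 − 2P − Q) − ¼ ln(1 − 2Q).
1 − 2P − Q = 0.874, giving −½ ln(0.874) = 0.067337.
1 − 2Q = 0.936, giving −¼ ln(0.936) = 0.016535.
d = 0.067337 + 0.016535 = 0.083872.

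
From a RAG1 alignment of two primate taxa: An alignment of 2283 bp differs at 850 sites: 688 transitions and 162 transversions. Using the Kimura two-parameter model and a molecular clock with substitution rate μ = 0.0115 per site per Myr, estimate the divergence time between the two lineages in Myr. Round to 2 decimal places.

26.01

P = 688/2283 ≈ 0.301358 and Q = 162/2283 ≈ 0.070959.
Under the Kimura two-parameter model, d = −½ ln(1 − 2P − Q) − ¼ ln(1 − 2Q).
1 − 2P − Q = 0.326325, giving −½ ln(0.326325) = 0.559931.
1 − 2Q = 0.858082, giving −¼ ln(0.858082) = 0.038264.
d = 0.559931 + 0.038264 = 0.598195.
Under a molecular clock d = 2μt, so t = d/(2μ) = 0.598195 / (2 × 0.0115) = 26.01 Myr.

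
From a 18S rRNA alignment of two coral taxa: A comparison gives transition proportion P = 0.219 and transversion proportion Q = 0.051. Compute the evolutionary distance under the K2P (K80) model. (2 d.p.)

Under the Kimura two-parameter model, d = −½ ln(1 − 2P − Q) − ¼ ln(1 − 2Q).
1 − 2P − Q = 0.511, giving −½ ln(0.511) = 0.335693.
1 − 2Q = 0.898, giving −¼ ln(0.898) = 0.026896.
d = 0.335693 + 0.026896 = 0.362589.

0.36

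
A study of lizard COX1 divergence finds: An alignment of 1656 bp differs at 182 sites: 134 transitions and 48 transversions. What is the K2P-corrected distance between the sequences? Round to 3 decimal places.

0.121

P = 134/1656 ≈ 0.080918 and Q = 48/1656 ≈ 0.028986.
Under the Kimura two-parameter model, d = −½ ln(1 − 2P − Q) − ¼ ln(1 − 2Q).
1 − 2P − Q = 0.809178, giving −½ ln(0.809178) = 0.105868.
1 − 2Q = 0.942028, giving −¼ ln(0.942028) = 0.014930.
d = 0.105868 + 0.014930 = 0.120798.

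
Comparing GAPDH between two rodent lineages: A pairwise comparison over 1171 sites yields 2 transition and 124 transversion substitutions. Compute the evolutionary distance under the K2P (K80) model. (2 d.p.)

0.12

P = 2/1171 ≈ 0.001708 and Q = 124/1171 ≈ 0.105892.
Under the Kimura two-parameter model, d = −½ ln(1 − 2P − Q) − ¼ ln(1 − 2Q).
1 − 2P − Q = 0.890692, giving −½ ln(0.890692) = 0.057878.
1 − 2Q = 0.788216, giving −¼ ln(0.788216) = 0.059496.
d = 0.057878 + 0.059496 = 0.117374.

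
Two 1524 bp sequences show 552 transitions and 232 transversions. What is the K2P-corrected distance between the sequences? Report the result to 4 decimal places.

P = 552/1524 ≈ 0.362205 and Q = 232/1524 ≈ 0.152231.
Under the Kimura two-parameter model, d = −½ ln(1 − 2P − Q) − ¼ ln(1 − 2Q).
1 − 2P − Q = 0.123359, giving −½ ln(0.123359) = 1.046328.
1 − 2Q = 0.695538, giving −¼ ln(0.695538) = 0.090767.
d = 1.046328 + 0.090767 = 1.137095.

1.1371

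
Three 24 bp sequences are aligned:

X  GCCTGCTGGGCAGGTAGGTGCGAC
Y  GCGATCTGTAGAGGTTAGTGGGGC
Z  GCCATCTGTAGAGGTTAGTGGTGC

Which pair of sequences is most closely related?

X–Y: 10/24 differ, p = 0.417, d = 0.608.
X–Z: 10/24 differ, p = 0.417, d = 0.608.
Y–Z: 2/24 differ, p = 0.083, d = 0.088.
The smallest distance is between Y and Z.

Y and Z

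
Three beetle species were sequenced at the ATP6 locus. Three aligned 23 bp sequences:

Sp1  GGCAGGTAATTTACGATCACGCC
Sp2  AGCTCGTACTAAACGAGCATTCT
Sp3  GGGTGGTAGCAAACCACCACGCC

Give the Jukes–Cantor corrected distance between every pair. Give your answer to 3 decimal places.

d(Sp1,Sp2) = 0.650, d(Sp1,Sp3) = 0.467, d(Sp2,Sp3) = 0.650

Sp1–Sp2: 10/23 sites differ → p ≈ 0.434783, d = −0.75 ln(1 − 0.579711) = 0.650110 ≈ 0.650.
Sp1–Sp3: 8/23 sites differ → p ≈ 0.347826, d = −0.75 ln(1 − 0.463768) = 0.467391 ≈ 0.467.
Sp2–Sp3: 10/23 sites differ → p ≈ 0.434783, d = −0.75 ln(1 − 0.579711) = 0.650110 ≈ 0.650.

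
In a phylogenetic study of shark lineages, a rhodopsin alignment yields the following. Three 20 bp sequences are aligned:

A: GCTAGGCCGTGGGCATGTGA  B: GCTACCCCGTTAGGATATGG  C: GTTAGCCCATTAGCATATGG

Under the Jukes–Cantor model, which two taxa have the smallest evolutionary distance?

A–B: 7/20 differ, p = 0.350, d = 0.471.
A–C: 7/20 differ, p = 0.350, d = 0.471.
B–C: 4/20 differ, p = 0.200, d = 0.233.
The smallest distance is between B and C.

B and C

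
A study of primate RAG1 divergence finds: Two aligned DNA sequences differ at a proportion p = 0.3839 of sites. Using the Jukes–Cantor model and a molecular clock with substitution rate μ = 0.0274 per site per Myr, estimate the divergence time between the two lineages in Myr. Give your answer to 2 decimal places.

9.82

d = −(3/4) ln(1 − 4p/3) = −0.75 ln(1 − 0.511867) = −0.75 ln(0.488133)
  = −0.75 × (-0.717167) = 0.537875 substitutions/site.
Under a molecular clock d = 2μt, so t = d/(2μ) = 0.537875 / (2 × 0.0274) = 9.82 Myr.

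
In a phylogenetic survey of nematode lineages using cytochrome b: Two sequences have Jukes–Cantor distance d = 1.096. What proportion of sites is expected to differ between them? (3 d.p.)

0.576

p = (3/4)(1 − e^(−4d/3)) = 0.75 × (1 − e^(-1.461333)) = 0.75 × (1 − 0.231927) = 0.576055.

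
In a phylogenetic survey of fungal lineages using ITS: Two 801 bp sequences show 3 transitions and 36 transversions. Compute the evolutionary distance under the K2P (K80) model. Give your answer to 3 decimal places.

P = 3/801 ≈ 0.003745 and Q = 36/801 ≈ 0.044944.
Under the Kimura two-parameter model, d = −½ ln(1 − 2P − Q) − ¼ ln(1 − 2Q).
1 − 2P − Q = 0.947566, giving −½ ln(0.947566) = 0.026929.
1 − 2Q = 0.910112, giving −¼ ln(0.910112) = 0.023547.
d = 0.026929 + 0.023547 = 0.050476.

0.050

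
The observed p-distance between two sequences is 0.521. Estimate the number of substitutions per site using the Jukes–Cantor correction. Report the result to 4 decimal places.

d = −(3/4) ln(1 − 4p/3) = −0.75 ln(1 − 0.694667) = −0.75 ln(0.305333)
  = −0.75 × (-1.186352) = 0.889764 substitutions/site.

0.8898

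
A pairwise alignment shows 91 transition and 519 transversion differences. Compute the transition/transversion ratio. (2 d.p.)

0.18

R = 91/519 = 0.175337… ≈ 0.18 (to 2 d.p.).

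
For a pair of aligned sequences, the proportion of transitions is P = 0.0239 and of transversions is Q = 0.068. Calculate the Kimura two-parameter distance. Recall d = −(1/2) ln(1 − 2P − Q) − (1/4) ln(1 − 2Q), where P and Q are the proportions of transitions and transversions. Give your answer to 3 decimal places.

Under the Kimura two-parameter model, d = −½ ln(1 − 2P − Q) − ¼ ln(1 − 2Q).
1 − 2P − Q = 0.8842, giving −½ ln(0.8842) = 0.061536.
1 − 2Q = 0.864, giving −¼ ln(0.864) = 0.036546.
d = 0.061536 + 0.036546 = 0.098082.

0.098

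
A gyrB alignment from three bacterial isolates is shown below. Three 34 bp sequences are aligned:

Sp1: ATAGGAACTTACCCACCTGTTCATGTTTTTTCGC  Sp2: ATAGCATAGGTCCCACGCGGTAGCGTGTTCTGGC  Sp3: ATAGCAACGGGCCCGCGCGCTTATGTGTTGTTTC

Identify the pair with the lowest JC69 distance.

Sp1–Sp2: 15/34 differ, p = 0.441, d = 0.665.
Sp1–Sp3: 13/34 differ, p = 0.382, d = 0.535.
Sp2–Sp3: 11/34 differ, p = 0.324, d = 0.423.
The smallest distance is between Sp2 and Sp3.

Sp2 and Sp3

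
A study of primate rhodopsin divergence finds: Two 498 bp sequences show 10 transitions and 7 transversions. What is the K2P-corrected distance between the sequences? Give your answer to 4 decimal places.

P = 10/498 ≈ 0.02008 and Q = 7/498 ≈ 0.014056.
Under the Kimura two-parameter model, d = −½ ln(1 − 2P − Q) − ¼ ln(1 − 2Q).
1 − 2P − Q = 0.945784, giving −½ ln(0.945784) = 0.027871.
1 − 2Q = 0.971888, giving −¼ ln(0.971888) = 0.007129.
d = 0.027871 + 0.007129 = 0.035000.

0.0350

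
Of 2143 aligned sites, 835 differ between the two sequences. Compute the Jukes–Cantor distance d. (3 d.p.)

p = 835/2143 ≈ 0.389641.
d = −(3/4) ln(1 − 4p/3) = −0.75 ln(1 − 0.519521) = −0.75 ln(0.480479)
  = −0.75 × (-0.732972) = 0.549729 substitutions/site.

0.550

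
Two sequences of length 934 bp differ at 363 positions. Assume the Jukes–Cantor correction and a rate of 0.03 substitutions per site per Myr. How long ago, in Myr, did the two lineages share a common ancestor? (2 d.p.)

p = 363/934 ≈ 0.388651.
d = −(3/4) ln(1 − 4p/3) = −0.75 ln(1 − 0.518201) = −0.75 ln(0.481799)
  = −0.75 × (-0.730228) = 0.547671 substitutions/site.
Under a molecular clock d = 2μt, so t = d/(2μ) = 0.547671 / (2 × 0.03) = 9.13 Myr.

9.13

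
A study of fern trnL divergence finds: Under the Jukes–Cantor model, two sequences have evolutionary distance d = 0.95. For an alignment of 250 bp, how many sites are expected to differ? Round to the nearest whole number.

135

Invert JC69: p = (3/4)(1 − e^(−4d/3)) = 0.75 × (1 − e^(-1.266667)) = 0.75 × (1 − 0.281769) = 0.538673.
Expected differing sites = pL ≈ 0.538673 × 250 = 134.66825 ≈ 135.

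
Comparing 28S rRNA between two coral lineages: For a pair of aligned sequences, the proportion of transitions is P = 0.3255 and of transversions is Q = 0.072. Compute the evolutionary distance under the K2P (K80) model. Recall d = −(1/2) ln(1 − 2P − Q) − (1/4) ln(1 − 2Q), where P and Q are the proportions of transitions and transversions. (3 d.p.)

Under the Kimura two-parameter model, d = −½ ln(1 − 2P − Q) − ¼ ln(1 − 2Q).
1 − 2P − Q = 0.277, giving −½ ln(0.277) = 0.641869.
1 − 2Q = 0.856, giving −¼ ln(0.856) = 0.038871.
d = 0.641869 + 0.038871 = 0.680740.

0.681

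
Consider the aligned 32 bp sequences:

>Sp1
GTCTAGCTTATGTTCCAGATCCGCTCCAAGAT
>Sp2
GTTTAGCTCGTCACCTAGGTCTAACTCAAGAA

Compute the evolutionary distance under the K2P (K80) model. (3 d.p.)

Of 32 sites, 10 differences are transitions and 4 are transversions, so P = 10/32 = 0.3125 and Q = 4/32 = 0.125.
Under the Kimura two-parameter model, d = −½ ln(1 − 2P − Q) − ¼ ln(1 − 2Q).
1 − 2P − Q = 0.25, giving −½ ln(0.25) = 0.693147.
1 − 2Q = 0.75, giving −¼ ln(0.75) = 0.071921.
d = 0.693147 + 0.071921 = 0.765068.

0.765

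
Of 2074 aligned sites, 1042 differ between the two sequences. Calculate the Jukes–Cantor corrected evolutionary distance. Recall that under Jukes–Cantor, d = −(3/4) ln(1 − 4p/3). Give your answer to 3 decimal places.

0.831

p = 1042/2074 ≈ 0.502411.
d = −(3/4) ln(1 − 4p/3) = −0.75 ln(1 − 0.669881) = −0.75 ln(0.330119)
  = −0.75 × (-1.108302) = 0.831227 substitutions/site.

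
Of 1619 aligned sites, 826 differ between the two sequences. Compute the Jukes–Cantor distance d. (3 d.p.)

0.855

p = 826/1619 ≈ 0.510191.
d = −(3/4) ln(1 − 4p/3) = −0.75 ln(1 − 0.680255) = −0.75 ln(0.319745)
  = −0.75 × (-1.140231) = 0.855173 substitutions/site.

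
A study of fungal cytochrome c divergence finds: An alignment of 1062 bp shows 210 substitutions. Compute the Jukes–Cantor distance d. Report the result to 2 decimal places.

0.23

p = 210/1062 ≈ 0.19774.
d = −(3/4) ln(1 − 4p/3) = −0.75 ln(1 − 0.263653) = −0.75 ln(0.736347)
  = −0.75 × (-0.306054) = 0.229541 substitutions/site.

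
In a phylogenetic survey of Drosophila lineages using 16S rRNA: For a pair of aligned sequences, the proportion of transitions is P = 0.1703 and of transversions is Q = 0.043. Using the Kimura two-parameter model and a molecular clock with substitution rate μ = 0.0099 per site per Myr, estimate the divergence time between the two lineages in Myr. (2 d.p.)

13.35

Under the Kimura two-parameter model, d = −½ ln(1 − 2P − Q) − ¼ ln(1 − 2Q).
1 − 2P − Q = 0.6164, giving −½ ln(0.6164) = 0.241930.
1 − 2Q = 0.914, giving −¼ ln(0.914) = 0.022481.
d = 0.241930 + 0.022481 = 0.264411.
Under a molecular clock d = 2μt, so t = d/(2μ) = 0.264411 / (2 × 0.0099) = 13.35 Myr.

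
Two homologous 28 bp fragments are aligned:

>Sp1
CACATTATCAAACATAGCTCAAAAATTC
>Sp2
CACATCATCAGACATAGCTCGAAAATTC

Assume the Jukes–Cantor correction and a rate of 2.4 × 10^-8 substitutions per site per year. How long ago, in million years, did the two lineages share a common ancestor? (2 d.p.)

The sequences differ at 3 of 28 sites (6, 11, 21), so p = 3/28 ≈ 0.107143.
d = −(3/4) ln(1 − 4p/3) = −0.75 ln(1 − 0.142857) = −0.75 ln(0.857143)
  = −0.75 × (-0.154151) = 0.115613 substitutions/site.
Under a molecular clock d = 2μt, so t = d/(2μ) = 0.115613 / (2 × 2.4 × 10^-8) = 2.41 million years.

2.41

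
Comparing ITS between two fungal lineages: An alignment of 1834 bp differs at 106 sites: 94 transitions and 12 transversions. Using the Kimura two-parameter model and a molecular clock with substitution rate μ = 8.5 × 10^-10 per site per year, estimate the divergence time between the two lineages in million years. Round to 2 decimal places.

P = 94/1834 ≈ 0.051254 and Q = 12/1834 ≈ 0.006543.
Under the Kimura two-parameter model, d = −½ ln(1 − 2P − Q) − ¼ ln(1 − 2Q).
1 − 2P − Q = 0.890949, giving −½ ln(0.890949) = 0.057734.
1 − 2Q = 0.986914, giving −¼ ln(0.986914) = 0.003293.
d = 0.057734 + 0.003293 = 0.061027.
Under a molecular clock d = 2μt, so t = d/(2μ) = 0.061027 / (2 × 8.5 × 10^-10) = 35.90 million years.

35.90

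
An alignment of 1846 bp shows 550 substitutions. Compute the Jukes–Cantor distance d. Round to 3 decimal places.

0.380

p = 550/1846 ≈ 0.297941.
d = −(3/4) ln(1 − 4p/3) = −0.75 ln(1 − 0.397255) = −0.75 ln(0.602745)
  = −0.75 × (-0.506261) = 0.379696 substitutions/site.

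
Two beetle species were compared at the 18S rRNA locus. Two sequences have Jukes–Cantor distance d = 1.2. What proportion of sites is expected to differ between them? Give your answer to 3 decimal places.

0.599

p = (3/4)(1 − e^(−4d/3)) = 0.75 × (1 − e^(-1.6)) = 0.75 × (1 − 0.201897) = 0.598577.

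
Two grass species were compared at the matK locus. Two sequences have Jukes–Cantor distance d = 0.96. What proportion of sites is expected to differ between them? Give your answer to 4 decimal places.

0.5415

p = (3/4)(1 − e^(−4d/3)) = 0.75 × (1 − e^(-1.28)) = 0.75 × (1 − 0.278037) = 0.541472.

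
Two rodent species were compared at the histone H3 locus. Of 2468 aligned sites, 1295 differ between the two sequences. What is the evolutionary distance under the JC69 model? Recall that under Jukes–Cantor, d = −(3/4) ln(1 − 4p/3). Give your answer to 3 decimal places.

0.902

p = 1295/2468 ≈ 0.524716.
d = −(3/4) ln(1 − 4p/3) = −0.75 ln(1 − 0.699621) = −0.75 ln(0.300379)
  = −0.75 × (-1.202710) = 0.902033 substitutions/site.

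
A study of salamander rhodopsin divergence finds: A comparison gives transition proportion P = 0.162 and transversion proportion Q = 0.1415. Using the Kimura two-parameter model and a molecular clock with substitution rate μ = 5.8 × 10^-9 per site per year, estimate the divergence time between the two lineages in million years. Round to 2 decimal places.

34.17

Under the Kimura two-parameter model, d = −½ ln(1 − 2P − Q) − ¼ ln(1 − 2Q).
1 − 2P − Q = 0.5345, giving −½ ln(0.5345) = 0.313212.
1 − 2Q = 0.717, giving −¼ ln(0.717) = 0.083170.
d = 0.313212 + 0.083170 = 0.396382.
Under a molecular clock d = 2μt, so t = d/(2μ) = 0.396382 / (2 × 5.8 × 10^-9) = 34.17 million years.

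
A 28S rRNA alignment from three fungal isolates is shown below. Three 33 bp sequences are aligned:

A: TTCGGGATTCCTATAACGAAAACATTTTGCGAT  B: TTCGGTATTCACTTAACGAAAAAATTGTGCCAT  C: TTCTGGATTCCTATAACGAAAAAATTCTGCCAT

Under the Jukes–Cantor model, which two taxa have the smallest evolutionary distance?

A and C

A–B: 7/33 differ, p = 0.212, d = 0.249.
A–C: 4/33 differ, p = 0.121, d = 0.132.
B–C: 6/33 differ, p = 0.182, d = 0.208.
The smallest distance is between A and C.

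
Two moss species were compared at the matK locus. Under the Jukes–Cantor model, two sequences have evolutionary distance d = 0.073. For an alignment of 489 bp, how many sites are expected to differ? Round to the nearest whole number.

34

Invert JC69: p = (3/4)(1 − e^(−4d/3)) = 0.75 × (1 − e^(-0.097333)) = 0.75 × (1 − 0.907254) = 0.069560.
Expected differing sites = pL ≈ 0.069560 × 489 = 34.01484 ≈ 34.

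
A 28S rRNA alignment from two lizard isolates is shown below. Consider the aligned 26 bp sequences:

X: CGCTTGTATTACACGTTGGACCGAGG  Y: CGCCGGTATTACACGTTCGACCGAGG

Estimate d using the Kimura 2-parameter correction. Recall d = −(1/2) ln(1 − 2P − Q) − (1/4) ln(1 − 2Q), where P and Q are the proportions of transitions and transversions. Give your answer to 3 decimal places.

Of 26 sites, 1 differences are transitions and 2 are transversions, so P = 1/26 ≈ 0.038462 and Q = 2/26 ≈ 0.076923.
Under the Kimura two-parameter model, d = −½ ln(1 − 2P − Q) − ¼ ln(1 − 2Q).
1 − 2P − Q = 0.846153, giving −½ ln(0.846153) = 0.083528.
1 − 2Q = 0.846154, giving −¼ ln(0.846154) = 0.041763.
d = 0.083528 + 0.041763 = 0.125291.

0.125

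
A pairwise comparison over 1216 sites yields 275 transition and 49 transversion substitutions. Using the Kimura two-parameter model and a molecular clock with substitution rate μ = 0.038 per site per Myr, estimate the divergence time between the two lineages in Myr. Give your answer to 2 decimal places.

4.74

P = 275/1216 ≈ 0.226151 and Q = 49/1216 ≈ 0.040296.
Under the Kimura two-parameter model, d = −½ ln(1 − 2P − Q) − ¼ ln(1 − 2Q).
1 − 2P − Q = 0.507402, giving −½ ln(0.507402) = 0.339226.
1 − 2Q = 0.919408, giving −¼ ln(0.919408) = 0.021006.
d = 0.339226 + 0.021006 = 0.360232.
Under a molecular clock d = 2μt, so t = d/(2μ) = 0.360232 / (2 × 0.038) = 4.74 Myr.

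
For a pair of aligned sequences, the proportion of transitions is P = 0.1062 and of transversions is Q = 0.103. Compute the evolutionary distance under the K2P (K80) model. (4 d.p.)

Under the Kimura two-parameter model, d = −½ ln(1 − 2P − Q) − ¼ ln(1 − 2Q).
1 − 2P − Q = 0.6846, giving −½ ln(0.6846) = 0.189460.
1 − 2Q = 0.794, giving −¼ ln(0.794) = 0.057668.
d = 0.189460 + 0.057668 = 0.247128.

0.2471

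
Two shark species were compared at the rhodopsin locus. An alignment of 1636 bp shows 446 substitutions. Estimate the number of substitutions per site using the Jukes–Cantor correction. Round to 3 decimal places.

p = 446/1636 ≈ 0.272616.
d = −(3/4) ln(1 − 4p/3) = −0.75 ln(1 − 0.363488) = −0.75 ln(0.636512)
  = −0.75 × (-0.451752) = 0.338814 substitutions/site.

0.339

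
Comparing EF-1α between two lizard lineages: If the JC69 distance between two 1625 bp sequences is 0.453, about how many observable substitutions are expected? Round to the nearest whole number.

Invert JC69: p = (3/4)(1 − e^(−4d/3)) = 0.75 × (1 − e^(-0.604)) = 0.75 × (1 − 0.546621) = 0.340034.
Expected differing sites = pL ≈ 0.340034 × 1625 = 552.55525 ≈ 553.

553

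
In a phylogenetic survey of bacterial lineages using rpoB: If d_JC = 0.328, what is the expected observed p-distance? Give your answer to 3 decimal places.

p = (3/4)(1 − e^(−4d/3)) = 0.75 × (1 − e^(-0.437333)) = 0.75 × (1 − 0.645756) = 0.265683.

0.266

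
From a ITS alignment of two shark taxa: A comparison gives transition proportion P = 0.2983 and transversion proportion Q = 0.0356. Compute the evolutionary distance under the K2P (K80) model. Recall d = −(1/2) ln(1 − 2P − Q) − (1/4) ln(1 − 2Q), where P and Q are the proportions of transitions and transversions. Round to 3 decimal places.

0.519

Under the Kimura two-parameter model, d = −½ ln(1 − 2P − Q) − ¼ ln(1 − 2Q).
1 − 2P − Q = 0.3678, giving −½ ln(0.3678) = 0.500108.
1 − 2Q = 0.9288, giving −¼ ln(0.9288) = 0.018465.
d = 0.500108 + 0.018465 = 0.518573.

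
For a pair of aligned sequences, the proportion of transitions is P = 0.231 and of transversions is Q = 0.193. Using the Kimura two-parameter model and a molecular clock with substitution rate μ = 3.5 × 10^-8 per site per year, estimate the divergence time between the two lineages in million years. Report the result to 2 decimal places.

Under the Kimura two-parameter model, d = −½ ln(1 − 2P − Q) − ¼ ln(1 − 2Q).
1 − 2P − Q = 0.345, giving −½ ln(0.345) = 0.532105.
1 − 2Q = 0.614, giving −¼ ln(0.614) = 0.121940.
d = 0.532105 + 0.121940 = 0.654045.
Under a molecular clock d = 2μt, so t = d/(2μ) = 0.654045 / (2 × 3.5 × 10^-8) = 9.34 million years.

9.34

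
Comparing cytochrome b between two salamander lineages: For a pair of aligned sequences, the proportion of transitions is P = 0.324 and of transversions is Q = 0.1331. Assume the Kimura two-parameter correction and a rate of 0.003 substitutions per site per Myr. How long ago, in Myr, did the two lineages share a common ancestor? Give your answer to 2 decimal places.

139.49

Under the Kimura two-parameter model, d = −½ ln(1 − 2P − Q) − ¼ ln(1 − 2Q).
1 − 2P − Q = 0.2189, giving −½ ln(0.2189) = 0.759570.
1 − 2Q = 0.7338, giving −¼ ln(0.7338) = 0.077380.
d = 0.759570 + 0.077380 = 0.836950.
Under a molecular clock d = 2μt, so t = d/(2μ) = 0.836950 / (2 × 0.003) = 139.49 Myr.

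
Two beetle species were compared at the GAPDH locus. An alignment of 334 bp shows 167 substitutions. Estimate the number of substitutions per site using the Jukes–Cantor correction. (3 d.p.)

0.824

p = 167/334 = 0.5.
d = −(3/4) ln(1 − 4p/3) = −0.75 ln(1 − 0.666667) = −0.75 ln(0.333333)
  = −0.75 × (-1.098613) = 0.823960 substitutions/site.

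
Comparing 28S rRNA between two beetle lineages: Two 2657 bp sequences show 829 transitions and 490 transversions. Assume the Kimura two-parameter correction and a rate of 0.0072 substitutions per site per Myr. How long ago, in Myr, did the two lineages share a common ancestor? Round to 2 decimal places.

65.37

P = 829/2657 ≈ 0.312006 and Q = 490/2657 ≈ 0.184419.
Under the Kimura two-parameter model, d = −½ ln(1 − 2P − Q) − ¼ ln(1 − 2Q).
1 − 2P − Q = 0.191569, giving −½ ln(0.191569) = 0.826254.
1 − 2Q = 0.631162, giving −¼ ln(0.631162) = 0.115048.
d = 0.826254 + 0.115048 = 0.941302.
Under a molecular clock d = 2μt, so t = d/(2μ) = 0.941302 / (2 × 0.0072) = 65.37 Myr.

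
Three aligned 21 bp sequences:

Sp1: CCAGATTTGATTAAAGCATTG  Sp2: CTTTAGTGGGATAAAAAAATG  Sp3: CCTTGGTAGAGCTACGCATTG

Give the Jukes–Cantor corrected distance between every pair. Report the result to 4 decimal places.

Sp1–Sp2: 10/21 sites differ → p ≈ 0.47619, d = −0.75 ln(1 − 0.63492) = 0.755729 ≈ 0.7557.
Sp1–Sp3: 9/21 sites differ → p ≈ 0.428571, d = −0.75 ln(1 − 0.571428) = 0.635472 ≈ 0.6355.
Sp2–Sp3: 11/21 sites differ → p ≈ 0.52381, d = −0.75 ln(1 − 0.698413) = 0.899023 ≈ 0.8990.

d(Sp1,Sp2) = 0.7557, d(Sp1,Sp3) = 0.6355, d(Sp2,Sp3) = 0.8990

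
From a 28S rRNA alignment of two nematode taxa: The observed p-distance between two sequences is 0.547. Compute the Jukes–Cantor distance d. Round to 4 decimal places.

d = −(3/4) ln(1 − 4p/3) = −0.75 ln(1 − 0.729333) = −0.75 ln(0.270667)
  = −0.75 × (-1.306866) = 0.980150 substitutions/site.

0.9802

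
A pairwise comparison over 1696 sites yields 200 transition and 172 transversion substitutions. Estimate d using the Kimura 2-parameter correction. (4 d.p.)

0.2624

P = 200/1696 ≈ 0.117925 and Q = 172/1696 ≈ 0.101415.
Under the Kimura two-parameter model, d = −½ ln(1 − 2P − Q) − ¼ ln(1 − 2Q).
1 − 2P − Q = 0.662735, giving −½ ln(0.662735) = 0.205690.
1 − 2Q = 0.79717, giving −¼ ln(0.79717) = 0.056672.
d = 0.205690 + 0.056672 = 0.262362.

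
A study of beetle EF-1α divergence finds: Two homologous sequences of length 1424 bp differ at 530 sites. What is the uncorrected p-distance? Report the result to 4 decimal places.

p = 530/1424 = 0.372191… ≈ 0.3722 (to 4 d.p.).

0.3722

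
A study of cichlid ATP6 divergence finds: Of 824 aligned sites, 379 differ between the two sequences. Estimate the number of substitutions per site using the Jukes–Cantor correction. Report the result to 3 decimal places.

0.713

p = 379/824 ≈ 0.459951.
d = −(3/4) ln(1 − 4p/3) = −0.75 ln(1 − 0.613268) = −0.75 ln(0.386732)
  = −0.75 × (-0.950023) = 0.712517 substitutions/site.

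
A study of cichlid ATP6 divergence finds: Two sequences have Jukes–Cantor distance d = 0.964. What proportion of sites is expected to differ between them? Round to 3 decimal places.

p = (3/4)(1 − e^(−4d/3)) = 0.75 × (1 − e^(-1.285333)) = 0.75 × (1 − 0.276558) = 0.542582.

0.543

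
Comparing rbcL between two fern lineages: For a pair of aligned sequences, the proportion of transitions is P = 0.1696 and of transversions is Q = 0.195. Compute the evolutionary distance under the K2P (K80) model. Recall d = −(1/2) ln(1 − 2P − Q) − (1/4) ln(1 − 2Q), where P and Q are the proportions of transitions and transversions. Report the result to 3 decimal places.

Under the Kimura two-parameter model, d = −½ ln(1 − 2P − Q) − ¼ ln(1 − 2Q).
1 − 2P − Q = 0.4658, giving −½ ln(0.4658) = 0.381999.
1 − 2Q = 0.61, giving −¼ ln(0.61) = 0.123574.
d = 0.381999 + 0.123574 = 0.505573.

0.506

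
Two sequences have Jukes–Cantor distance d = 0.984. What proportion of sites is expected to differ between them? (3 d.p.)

p = (3/4)(1 − e^(−4d/3)) = 0.75 × (1 − e^(-1.312)) = 0.75 × (1 − 0.269281) = 0.548039.

0.548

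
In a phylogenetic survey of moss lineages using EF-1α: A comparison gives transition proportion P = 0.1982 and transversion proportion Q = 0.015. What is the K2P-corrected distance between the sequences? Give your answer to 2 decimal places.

0.27

Under the Kimura two-parameter model, d = −½ ln(1 − 2P − Q) − ¼ ln(1 − 2Q).
1 − 2P − Q = 0.5886, giving −½ ln(0.5886) = 0.265004.
1 − 2Q = 0.97, giving −¼ ln(0.97) = 0.007615.
d = 0.265004 + 0.007615 = 0.272619.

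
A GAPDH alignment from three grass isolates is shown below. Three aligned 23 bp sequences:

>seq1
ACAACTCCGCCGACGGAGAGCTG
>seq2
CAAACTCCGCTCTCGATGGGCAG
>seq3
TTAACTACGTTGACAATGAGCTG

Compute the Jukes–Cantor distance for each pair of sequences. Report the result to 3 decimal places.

seq1–seq2: 9/23 sites differ → p ≈ 0.391304, d = −0.75 ln(1 − 0.521739) = 0.553199 ≈ 0.553.
seq1–seq3: 8/23 sites differ → p ≈ 0.347826, d = −0.75 ln(1 − 0.463768) = 0.467391 ≈ 0.467.
seq2–seq3: 9/23 sites differ → p ≈ 0.391304, d = −0.75 ln(1 − 0.521739) = 0.553199 ≈ 0.553.

d(seq1,seq2) = 0.553, d(seq1,seq3) = 0.467, d(seq2,seq3) = 0.553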